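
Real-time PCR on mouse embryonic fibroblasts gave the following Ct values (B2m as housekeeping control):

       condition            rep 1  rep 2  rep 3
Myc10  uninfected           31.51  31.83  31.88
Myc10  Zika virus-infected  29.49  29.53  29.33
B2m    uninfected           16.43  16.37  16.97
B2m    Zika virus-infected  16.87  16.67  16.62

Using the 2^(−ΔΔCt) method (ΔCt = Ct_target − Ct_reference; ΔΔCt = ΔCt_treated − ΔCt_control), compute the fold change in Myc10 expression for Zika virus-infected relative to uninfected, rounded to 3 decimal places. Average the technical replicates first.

Mean Ct: Myc10 uninfected 31.740; Myc10 Zika virus-infected 29.450; B2m uninfected 16.590; B2m Zika virus-infected 16.720
ΔCt(uninfected) = 31.740 − 16.590 = 15.150
ΔCt(Zika virus-infected) = 29.450 − 16.720 = 12.730
ΔΔCt = 12.730 − 15.150 = -2.420
Fold change = 2^(−(-2.420)) = 2^2.420 = 5.3517

5.352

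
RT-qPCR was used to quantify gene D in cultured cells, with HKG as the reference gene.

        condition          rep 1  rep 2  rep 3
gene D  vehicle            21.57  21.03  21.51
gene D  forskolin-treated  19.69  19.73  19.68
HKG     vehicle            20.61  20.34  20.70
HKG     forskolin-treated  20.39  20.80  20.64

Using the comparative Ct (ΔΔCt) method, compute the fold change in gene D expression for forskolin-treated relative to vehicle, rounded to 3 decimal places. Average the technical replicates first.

Mean Ct: gene D vehicle 21.370; gene D forskolin-treated 19.700; HKG vehicle 20.550; HKG forskolin-treated 20.610
ΔCt(vehicle) = 21.370 − 20.550 = 0.820
ΔCt(forskolin-treated) = 19.700 − 20.610 = -0.910
ΔΔCt = -0.910 − 0.820 = -1.730
Fold change = 2^(−(-1.730)) = 2^1.730 = 3.3173

3.317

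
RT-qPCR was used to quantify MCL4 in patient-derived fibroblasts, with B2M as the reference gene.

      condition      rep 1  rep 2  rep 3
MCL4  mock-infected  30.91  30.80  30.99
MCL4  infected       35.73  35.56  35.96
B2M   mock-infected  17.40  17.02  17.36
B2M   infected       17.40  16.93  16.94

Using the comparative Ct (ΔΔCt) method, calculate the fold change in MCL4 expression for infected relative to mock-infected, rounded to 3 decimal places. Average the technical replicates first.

Mean Ct: MCL4 mock-infected 30.900; MCL4 infected 35.750; B2M mock-infected 17.260; B2M infected 17.090
ΔCt(mock-infected) = 30.900 − 17.260 = 13.640
ΔCt(infected) = 35.750 − 17.090 = 18.660
ΔΔCt = 18.660 − 13.640 = 5.020
Fold change = 2^(−5.020) = 0.0308

0.031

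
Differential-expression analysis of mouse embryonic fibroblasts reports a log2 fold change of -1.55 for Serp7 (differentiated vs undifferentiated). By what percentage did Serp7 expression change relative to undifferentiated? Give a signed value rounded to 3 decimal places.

-65.849%

Fold change = 2^(-1.55) = 0.3415
Percent change = (FC − 1) × 100% = (0.3415 − 1) × 100 = -65.849%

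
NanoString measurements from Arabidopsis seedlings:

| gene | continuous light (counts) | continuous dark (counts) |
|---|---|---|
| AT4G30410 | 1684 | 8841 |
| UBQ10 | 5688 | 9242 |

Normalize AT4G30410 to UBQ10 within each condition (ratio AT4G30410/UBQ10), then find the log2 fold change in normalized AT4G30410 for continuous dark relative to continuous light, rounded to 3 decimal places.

1.692

AT4G30410/UBQ10 (continuous light) = 1684 / 5688 = 0.29606
AT4G30410/UBQ10 (continuous dark) = 8841 / 9242 = 0.95661
Fold change = 0.95661 / 0.29606 = 3.2311
log2(3.2311) = 1.6920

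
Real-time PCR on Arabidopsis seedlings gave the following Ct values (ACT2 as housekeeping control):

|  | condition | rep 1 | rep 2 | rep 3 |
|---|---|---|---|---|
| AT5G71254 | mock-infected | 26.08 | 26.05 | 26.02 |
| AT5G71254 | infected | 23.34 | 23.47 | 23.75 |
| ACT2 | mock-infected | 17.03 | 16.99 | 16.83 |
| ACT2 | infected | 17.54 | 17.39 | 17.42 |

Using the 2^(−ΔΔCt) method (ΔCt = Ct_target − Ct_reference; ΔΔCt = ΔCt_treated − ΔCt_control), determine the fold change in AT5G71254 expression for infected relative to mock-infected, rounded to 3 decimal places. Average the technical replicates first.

8.168

Mean Ct: AT5G71254 mock-infected 26.050; AT5G71254 infected 23.520; ACT2 mock-infected 16.950; ACT2 infected 17.450
ΔCt(mock-infected) = 26.050 − 16.950 = 9.100
ΔCt(infected) = 23.520 − 17.450 = 6.070
ΔΔCt = 6.070 − 9.100 = -3.030
Fold change = 2^(−(-3.030)) = 2^3.030 = 8.1681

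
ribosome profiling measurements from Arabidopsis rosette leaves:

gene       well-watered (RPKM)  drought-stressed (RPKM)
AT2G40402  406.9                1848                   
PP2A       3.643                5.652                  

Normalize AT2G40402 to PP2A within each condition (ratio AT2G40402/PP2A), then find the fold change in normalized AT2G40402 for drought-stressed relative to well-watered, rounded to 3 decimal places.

2.927

AT2G40402/PP2A (well-watered) = 406.9 / 3.643 = 111.69
AT2G40402/PP2A (drought-stressed) = 1848 / 5.652 = 326.96
Fold change = 326.96 / 111.69 = 2.9273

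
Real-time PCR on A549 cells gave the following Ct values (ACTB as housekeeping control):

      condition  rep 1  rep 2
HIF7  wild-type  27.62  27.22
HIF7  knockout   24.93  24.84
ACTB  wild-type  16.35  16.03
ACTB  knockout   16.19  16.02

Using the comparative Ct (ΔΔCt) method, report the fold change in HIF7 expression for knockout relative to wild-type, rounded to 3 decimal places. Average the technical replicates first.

5.464

Mean Ct: HIF7 wild-type 27.420; HIF7 knockout 24.885; ACTB wild-type 16.190; ACTB knockout 16.105
ΔCt(wild-type) = 27.420 − 16.190 = 11.230
ΔCt(knockout) = 24.885 − 16.105 = 8.780
ΔΔCt = 8.780 − 11.230 = -2.450
Fold change = 2^(−(-2.450)) = 2^2.450 = 5.4642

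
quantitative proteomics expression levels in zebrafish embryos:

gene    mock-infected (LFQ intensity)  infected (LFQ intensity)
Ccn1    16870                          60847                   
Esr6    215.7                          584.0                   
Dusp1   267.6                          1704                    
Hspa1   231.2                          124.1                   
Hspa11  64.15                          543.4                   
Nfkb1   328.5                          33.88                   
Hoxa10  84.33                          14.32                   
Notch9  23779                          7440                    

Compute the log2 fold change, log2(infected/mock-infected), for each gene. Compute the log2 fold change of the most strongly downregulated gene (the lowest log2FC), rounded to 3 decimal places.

-3.277

log2(60847/16870) = 1.851  (Ccn1)
log2(584.0/215.7) = 1.437  (Esr6)
log2(1704/267.6) = 2.671  (Dusp1)
log2(124.1/231.2) = -0.898  (Hspa1)
log2(543.4/64.15) = 3.082  (Hspa11)
log2(33.88/328.5) = -3.277  (Nfkb1)
log2(14.32/84.33) = -2.558  (Hoxa10)
log2(7440/23779) = -1.676  (Notch9)
Nfkb1 is most strongly downregulated.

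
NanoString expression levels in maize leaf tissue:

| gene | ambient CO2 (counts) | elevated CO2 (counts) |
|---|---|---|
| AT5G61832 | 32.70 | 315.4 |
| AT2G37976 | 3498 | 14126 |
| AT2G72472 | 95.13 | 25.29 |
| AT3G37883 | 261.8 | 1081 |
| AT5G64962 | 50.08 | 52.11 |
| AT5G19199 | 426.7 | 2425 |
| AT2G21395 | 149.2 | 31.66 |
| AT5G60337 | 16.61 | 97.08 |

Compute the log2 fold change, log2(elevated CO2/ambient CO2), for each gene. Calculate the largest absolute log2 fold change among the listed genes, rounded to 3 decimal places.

3.270

log2(315.4/32.70) = 3.270  (AT5G61832)
log2(14126/3498) = 2.014  (AT2G37976)
log2(25.29/95.13) = -1.911  (AT2G72472)
log2(1081/261.8) = 2.046  (AT3G37883)
log2(52.11/50.08) = 0.057  (AT5G64962)
log2(2425/426.7) = 2.507  (AT5G19199)
log2(31.66/149.2) = -2.237  (AT2G21395)
log2(97.08/16.61) = 2.547  (AT5G60337)
The largest magnitude belongs to AT5G61832.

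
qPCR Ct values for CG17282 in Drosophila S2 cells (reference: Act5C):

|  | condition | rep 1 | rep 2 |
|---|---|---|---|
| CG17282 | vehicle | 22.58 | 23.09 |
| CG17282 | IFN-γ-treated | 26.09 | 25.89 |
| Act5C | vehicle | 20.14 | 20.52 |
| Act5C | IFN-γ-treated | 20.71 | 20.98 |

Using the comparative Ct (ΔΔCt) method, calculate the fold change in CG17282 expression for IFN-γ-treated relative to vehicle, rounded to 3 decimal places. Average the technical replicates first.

Mean Ct: CG17282 vehicle 22.835; CG17282 IFN-γ-treated 25.990; Act5C vehicle 20.330; Act5C IFN-γ-treated 20.845
ΔCt(vehicle) = 22.835 − 20.330 = 2.505
ΔCt(IFN-γ-treated) = 25.990 − 20.845 = 5.145
ΔΔCt = 5.145 − 2.505 = 2.640
Fold change = 2^(−2.640) = 0.1604

0.160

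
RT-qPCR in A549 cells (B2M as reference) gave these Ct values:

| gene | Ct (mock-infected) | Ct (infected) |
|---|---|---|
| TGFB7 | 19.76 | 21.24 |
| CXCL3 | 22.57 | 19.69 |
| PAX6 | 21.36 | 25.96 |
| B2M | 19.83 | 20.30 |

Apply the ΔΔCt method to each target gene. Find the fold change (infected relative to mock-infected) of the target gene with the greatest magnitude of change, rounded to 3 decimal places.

TGFB7: ΔΔCt = (21.24−20.30) − (19.76−19.83) = 0.94 − (-0.07) = 1.01; fold change = 2^-1.01 = 0.497
CXCL3: ΔΔCt = (19.69−20.30) − (22.57−19.83) = -0.61 − 2.74 = -3.35; fold change = 2^3.35 = 10.196
PAX6: ΔΔCt = (25.96−20.30) − (21.36−19.83) = 5.66 − 1.53 = 4.13; fold change = 2^-4.13 = 0.057
PAX6 has the largest |ΔΔCt| = 4.13.

0.057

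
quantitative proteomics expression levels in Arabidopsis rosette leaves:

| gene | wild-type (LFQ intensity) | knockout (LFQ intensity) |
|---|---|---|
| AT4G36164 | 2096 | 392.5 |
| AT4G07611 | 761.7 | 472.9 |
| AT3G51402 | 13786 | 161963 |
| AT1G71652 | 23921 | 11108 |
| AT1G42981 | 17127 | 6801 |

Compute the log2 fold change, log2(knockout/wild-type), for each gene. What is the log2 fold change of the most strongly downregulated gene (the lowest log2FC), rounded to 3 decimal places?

log2(392.5/2096) = -2.417  (AT4G36164)
log2(472.9/761.7) = -0.688  (AT4G07611)
log2(161963/13786) = 3.554  (AT3G51402)
log2(11108/23921) = -1.107  (AT1G71652)
log2(6801/17127) = -1.332  (AT1G42981)
AT4G36164 is most strongly downregulated.

-2.417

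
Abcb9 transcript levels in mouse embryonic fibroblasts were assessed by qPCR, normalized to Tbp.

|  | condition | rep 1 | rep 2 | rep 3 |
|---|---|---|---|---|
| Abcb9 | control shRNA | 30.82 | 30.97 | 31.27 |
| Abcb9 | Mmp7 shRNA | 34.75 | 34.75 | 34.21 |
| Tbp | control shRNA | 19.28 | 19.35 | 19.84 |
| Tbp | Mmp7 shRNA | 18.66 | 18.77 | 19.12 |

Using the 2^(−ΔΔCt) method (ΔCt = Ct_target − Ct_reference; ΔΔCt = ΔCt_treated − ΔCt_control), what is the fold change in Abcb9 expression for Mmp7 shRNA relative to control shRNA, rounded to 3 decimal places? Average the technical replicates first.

0.055

Mean Ct: Abcb9 control shRNA 31.020; Abcb9 Mmp7 shRNA 34.570; Tbp control shRNA 19.490; Tbp Mmp7 shRNA 18.850
ΔCt(control shRNA) = 31.020 − 19.490 = 11.530
ΔCt(Mmp7 shRNA) = 34.570 − 18.850 = 15.720
ΔΔCt = 15.720 − 11.530 = 4.190
Fold change = 2^(−4.190) = 0.0548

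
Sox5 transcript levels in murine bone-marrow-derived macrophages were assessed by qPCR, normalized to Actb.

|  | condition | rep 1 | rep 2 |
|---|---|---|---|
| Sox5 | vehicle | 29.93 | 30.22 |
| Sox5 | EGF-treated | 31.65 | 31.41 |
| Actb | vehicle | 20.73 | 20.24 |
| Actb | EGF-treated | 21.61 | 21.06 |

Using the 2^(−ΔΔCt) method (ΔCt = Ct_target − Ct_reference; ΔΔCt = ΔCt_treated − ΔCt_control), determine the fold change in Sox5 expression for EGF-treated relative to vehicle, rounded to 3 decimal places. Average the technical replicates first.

0.657

Mean Ct: Sox5 vehicle 30.075; Sox5 EGF-treated 31.530; Actb vehicle 20.485; Actb EGF-treated 21.335
ΔCt(vehicle) = 30.075 − 20.485 = 9.590
ΔCt(EGF-treated) = 31.530 − 21.335 = 10.195
ΔΔCt = 10.195 − 9.590 = 0.605
Fold change = 2^(−0.605) = 0.6575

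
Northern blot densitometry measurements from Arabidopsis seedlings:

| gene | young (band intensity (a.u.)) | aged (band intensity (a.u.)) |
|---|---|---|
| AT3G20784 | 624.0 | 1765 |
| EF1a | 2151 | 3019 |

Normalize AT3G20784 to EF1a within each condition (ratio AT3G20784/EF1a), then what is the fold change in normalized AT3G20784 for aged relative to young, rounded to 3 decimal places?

2.015

AT3G20784/EF1a (young) = 624.0 / 2151 = 0.2901
AT3G20784/EF1a (aged) = 1765 / 3019 = 0.58463
Fold change = 0.58463 / 0.2901 = 2.0153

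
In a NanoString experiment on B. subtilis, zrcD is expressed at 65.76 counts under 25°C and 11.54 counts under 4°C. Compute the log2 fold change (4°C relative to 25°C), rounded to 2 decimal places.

Fold change = 11.54 / 65.76 = 0.1755
log2(0.1755) = -2.511

-2.51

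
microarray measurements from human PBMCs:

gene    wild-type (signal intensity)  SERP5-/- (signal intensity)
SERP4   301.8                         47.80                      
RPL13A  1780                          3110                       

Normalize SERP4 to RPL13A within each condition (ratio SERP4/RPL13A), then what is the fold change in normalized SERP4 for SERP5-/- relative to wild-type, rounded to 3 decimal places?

SERP4/RPL13A (wild-type) = 301.8 / 1780 = 0.16955
SERP4/RPL13A (SERP5-/-) = 47.80 / 3110 = 0.01537
Fold change = 0.01537 / 0.16955 = 0.0907

0.091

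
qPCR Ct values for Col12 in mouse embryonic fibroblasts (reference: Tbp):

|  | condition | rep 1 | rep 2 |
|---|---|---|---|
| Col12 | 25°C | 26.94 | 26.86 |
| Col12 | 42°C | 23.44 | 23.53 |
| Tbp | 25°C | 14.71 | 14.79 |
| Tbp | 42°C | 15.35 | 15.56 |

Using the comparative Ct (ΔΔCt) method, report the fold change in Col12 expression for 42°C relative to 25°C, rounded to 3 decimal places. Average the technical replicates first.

Mean Ct: Col12 25°C 26.900; Col12 42°C 23.485; Tbp 25°C 14.750; Tbp 42°C 15.455
ΔCt(25°C) = 26.900 − 14.750 = 12.150
ΔCt(42°C) = 23.485 − 15.455 = 8.030
ΔΔCt = 8.030 − 12.150 = -4.120
Fold change = 2^(−(-4.120)) = 2^4.120 = 17.3878

17.388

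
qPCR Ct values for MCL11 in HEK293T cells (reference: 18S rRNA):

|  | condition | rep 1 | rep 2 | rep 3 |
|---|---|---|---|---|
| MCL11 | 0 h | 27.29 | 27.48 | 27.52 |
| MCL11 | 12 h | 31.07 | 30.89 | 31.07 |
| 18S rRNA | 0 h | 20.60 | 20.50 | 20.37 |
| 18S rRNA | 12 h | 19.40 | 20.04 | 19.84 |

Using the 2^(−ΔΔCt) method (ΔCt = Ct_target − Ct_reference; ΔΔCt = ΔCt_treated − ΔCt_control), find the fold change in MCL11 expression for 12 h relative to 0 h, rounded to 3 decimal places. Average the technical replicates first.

Mean Ct: MCL11 0 h 27.430; MCL11 12 h 31.010; 18S rRNA 0 h 20.490; 18S rRNA 12 h 19.760
ΔCt(0 h) = 27.430 − 20.490 = 6.940
ΔCt(12 h) = 31.010 − 19.760 = 11.250
ΔΔCt = 11.250 − 6.940 = 4.310
Fold change = 2^(−4.310) = 0.0504

0.050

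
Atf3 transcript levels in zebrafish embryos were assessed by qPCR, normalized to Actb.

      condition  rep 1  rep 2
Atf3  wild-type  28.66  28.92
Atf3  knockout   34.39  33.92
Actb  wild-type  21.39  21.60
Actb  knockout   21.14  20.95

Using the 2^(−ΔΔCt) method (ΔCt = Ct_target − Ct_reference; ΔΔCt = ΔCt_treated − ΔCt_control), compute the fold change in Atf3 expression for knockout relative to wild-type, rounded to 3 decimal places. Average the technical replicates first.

0.018

Mean Ct: Atf3 wild-type 28.790; Atf3 knockout 34.155; Actb wild-type 21.495; Actb knockout 21.045
ΔCt(wild-type) = 28.790 − 21.495 = 7.295
ΔCt(knockout) = 34.155 − 21.045 = 13.110
ΔΔCt = 13.110 − 7.295 = 5.815
Fold change = 2^(−5.815) = 0.0178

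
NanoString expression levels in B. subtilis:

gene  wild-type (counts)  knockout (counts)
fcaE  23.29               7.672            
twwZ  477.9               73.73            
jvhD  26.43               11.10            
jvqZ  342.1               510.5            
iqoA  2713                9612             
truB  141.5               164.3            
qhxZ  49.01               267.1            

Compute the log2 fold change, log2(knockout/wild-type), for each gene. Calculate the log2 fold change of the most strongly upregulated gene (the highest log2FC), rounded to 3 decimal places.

2.446

log2(7.672/23.29) = -1.602  (fcaE)
log2(73.73/477.9) = -2.696  (twwZ)
log2(11.10/26.43) = -1.252  (jvhD)
log2(510.5/342.1) = 0.577  (jvqZ)
log2(9612/2713) = 1.825  (iqoA)
log2(164.3/141.5) = 0.216  (truB)
log2(267.1/49.01) = 2.446  (qhxZ)
qhxZ is most strongly upregulated.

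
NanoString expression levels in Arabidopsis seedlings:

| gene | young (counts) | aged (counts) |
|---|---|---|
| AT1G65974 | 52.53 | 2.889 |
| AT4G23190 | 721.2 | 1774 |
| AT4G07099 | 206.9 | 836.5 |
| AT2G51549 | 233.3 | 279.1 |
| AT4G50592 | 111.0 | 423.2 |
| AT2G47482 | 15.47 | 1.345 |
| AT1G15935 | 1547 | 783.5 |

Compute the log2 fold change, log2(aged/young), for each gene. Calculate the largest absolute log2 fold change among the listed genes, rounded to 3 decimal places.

4.184

log2(2.889/52.53) = -4.184  (AT1G65974)
log2(1774/721.2) = 1.299  (AT4G23190)
log2(836.5/206.9) = 2.015  (AT4G07099)
log2(279.1/233.3) = 0.259  (AT2G51549)
log2(423.2/111.0) = 1.931  (AT4G50592)
log2(1.345/15.47) = -3.524  (AT2G47482)
log2(783.5/1547) = -0.981  (AT1G15935)
The largest magnitude belongs to AT1G65974.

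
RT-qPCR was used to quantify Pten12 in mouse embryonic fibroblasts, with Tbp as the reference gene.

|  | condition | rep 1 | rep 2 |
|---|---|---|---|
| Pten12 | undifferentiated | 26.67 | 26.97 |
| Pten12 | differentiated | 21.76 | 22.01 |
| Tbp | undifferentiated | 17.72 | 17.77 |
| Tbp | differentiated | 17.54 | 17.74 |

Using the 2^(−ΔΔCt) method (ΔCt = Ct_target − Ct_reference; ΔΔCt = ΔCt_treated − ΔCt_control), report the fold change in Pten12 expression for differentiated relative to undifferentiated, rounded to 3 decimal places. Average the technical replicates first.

28.443

Mean Ct: Pten12 undifferentiated 26.820; Pten12 differentiated 21.885; Tbp undifferentiated 17.745; Tbp differentiated 17.640
ΔCt(undifferentiated) = 26.820 − 17.745 = 9.075
ΔCt(differentiated) = 21.885 − 17.640 = 4.245
ΔΔCt = 4.245 − 9.075 = -4.830
Fold change = 2^(−(-4.830)) = 2^4.830 = 28.4430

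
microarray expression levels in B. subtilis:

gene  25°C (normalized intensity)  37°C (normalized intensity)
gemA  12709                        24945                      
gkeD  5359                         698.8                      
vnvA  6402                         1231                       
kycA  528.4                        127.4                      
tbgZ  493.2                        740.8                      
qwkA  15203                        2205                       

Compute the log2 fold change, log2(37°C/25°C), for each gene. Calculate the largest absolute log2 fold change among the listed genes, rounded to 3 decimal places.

log2(24945/12709) = 0.973  (gemA)
log2(698.8/5359) = -2.939  (gkeD)
log2(1231/6402) = -2.379  (vnvA)
log2(127.4/528.4) = -2.052  (kycA)
log2(740.8/493.2) = 0.587  (tbgZ)
log2(2205/15203) = -2.786  (qwkA)
The largest magnitude belongs to gkeD.

2.939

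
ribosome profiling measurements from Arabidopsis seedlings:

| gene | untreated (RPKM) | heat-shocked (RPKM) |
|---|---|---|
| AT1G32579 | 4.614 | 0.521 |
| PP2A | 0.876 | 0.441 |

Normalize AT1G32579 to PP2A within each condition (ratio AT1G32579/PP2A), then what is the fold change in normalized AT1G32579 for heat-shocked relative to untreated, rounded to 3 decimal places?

0.224

AT1G32579/PP2A (untreated) = 4.614 / 0.876 = 5.2671
AT1G32579/PP2A (heat-shocked) = 0.521 / 0.441 = 1.1814
Fold change = 1.1814 / 5.2671 = 0.2243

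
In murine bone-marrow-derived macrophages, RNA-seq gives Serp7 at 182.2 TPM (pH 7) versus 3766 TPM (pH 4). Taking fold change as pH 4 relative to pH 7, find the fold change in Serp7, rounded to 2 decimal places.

Fold change = 3766 / 182.2 = 20.670
Serp7 is upregulated.

20.67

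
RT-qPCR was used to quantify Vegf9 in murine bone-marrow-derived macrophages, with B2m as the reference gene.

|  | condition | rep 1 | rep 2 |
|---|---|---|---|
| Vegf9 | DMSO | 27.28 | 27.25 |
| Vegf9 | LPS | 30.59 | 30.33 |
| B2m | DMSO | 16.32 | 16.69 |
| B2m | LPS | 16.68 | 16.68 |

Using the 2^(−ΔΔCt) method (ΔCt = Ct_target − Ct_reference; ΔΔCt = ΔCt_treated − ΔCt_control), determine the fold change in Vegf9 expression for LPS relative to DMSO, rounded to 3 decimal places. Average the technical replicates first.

0.123

Mean Ct: Vegf9 DMSO 27.265; Vegf9 LPS 30.460; B2m DMSO 16.505; B2m LPS 16.680
ΔCt(DMSO) = 27.265 − 16.505 = 10.760
ΔCt(LPS) = 30.460 − 16.680 = 13.780
ΔΔCt = 13.780 − 10.760 = 3.020
Fold change = 2^(−3.020) = 0.1233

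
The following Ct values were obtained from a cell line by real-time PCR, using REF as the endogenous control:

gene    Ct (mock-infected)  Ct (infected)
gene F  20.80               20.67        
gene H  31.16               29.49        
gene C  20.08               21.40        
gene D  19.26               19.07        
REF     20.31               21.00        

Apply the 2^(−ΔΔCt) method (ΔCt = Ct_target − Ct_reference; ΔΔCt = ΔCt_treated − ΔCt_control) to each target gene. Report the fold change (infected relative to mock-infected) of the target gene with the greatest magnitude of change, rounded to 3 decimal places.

5.134

gene F: ΔΔCt = (20.67−21.00) − (20.80−20.31) = -0.33 − 0.49 = -0.82; fold change = 2^0.82 = 1.765
gene H: ΔΔCt = (29.49−21.00) − (31.16−20.31) = 8.49 − 10.85 = -2.36; fold change = 2^2.36 = 5.134
gene C: ΔΔCt = (21.40−21.00) − (20.08−20.31) = 0.40 − (-0.23) = 0.63; fold change = 2^-0.63 = 0.646
gene D: ΔΔCt = (19.07−21.00) − (19.26−20.31) = -1.93 − (-1.05) = -0.88; fold change = 2^0.88 = 1.840
gene H has the largest |ΔΔCt| = 2.36.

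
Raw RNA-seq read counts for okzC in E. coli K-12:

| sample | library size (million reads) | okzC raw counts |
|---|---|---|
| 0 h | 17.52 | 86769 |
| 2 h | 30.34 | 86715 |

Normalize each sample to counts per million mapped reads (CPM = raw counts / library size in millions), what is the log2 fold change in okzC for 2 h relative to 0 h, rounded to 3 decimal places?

-0.793

CPM(0 h) = 86769 / 17.52 = 4952.5685
CPM(2 h) = 86715 / 30.34 = 2858.1081
Fold change = 2858.1081 / 4952.5685 = 0.57710
log2(0.57710) = -0.7931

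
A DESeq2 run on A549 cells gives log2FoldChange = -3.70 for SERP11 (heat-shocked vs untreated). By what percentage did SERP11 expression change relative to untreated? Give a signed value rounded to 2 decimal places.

-92.31%

Fold change = 2^(-3.70) = 0.0769
Percent change = (FC − 1) × 100% = (0.0769 − 1) × 100 = -92.31%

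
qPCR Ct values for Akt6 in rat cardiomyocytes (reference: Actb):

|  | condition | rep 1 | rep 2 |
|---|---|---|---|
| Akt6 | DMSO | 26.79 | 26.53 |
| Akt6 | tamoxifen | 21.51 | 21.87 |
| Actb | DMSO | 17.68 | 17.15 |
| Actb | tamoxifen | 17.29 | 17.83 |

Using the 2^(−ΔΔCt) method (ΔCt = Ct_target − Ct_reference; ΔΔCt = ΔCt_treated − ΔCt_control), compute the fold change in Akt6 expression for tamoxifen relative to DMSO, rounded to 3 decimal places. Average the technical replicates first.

34.655

Mean Ct: Akt6 DMSO 26.660; Akt6 tamoxifen 21.690; Actb DMSO 17.415; Actb tamoxifen 17.560
ΔCt(DMSO) = 26.660 − 17.415 = 9.245
ΔCt(tamoxifen) = 21.690 − 17.560 = 4.130
ΔΔCt = 4.130 − 9.245 = -5.115
Fold change = 2^(−(-5.115)) = 2^5.115 = 34.6552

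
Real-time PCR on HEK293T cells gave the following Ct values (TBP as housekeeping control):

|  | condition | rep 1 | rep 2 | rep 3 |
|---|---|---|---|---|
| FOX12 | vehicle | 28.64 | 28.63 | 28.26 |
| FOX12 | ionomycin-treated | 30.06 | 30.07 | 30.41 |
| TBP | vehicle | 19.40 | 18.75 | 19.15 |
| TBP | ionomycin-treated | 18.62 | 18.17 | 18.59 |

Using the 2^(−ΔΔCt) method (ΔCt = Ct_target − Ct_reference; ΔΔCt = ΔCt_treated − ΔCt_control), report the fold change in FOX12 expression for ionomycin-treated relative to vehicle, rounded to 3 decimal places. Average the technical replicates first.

Mean Ct: FOX12 vehicle 28.510; FOX12 ionomycin-treated 30.180; TBP vehicle 19.100; TBP ionomycin-treated 18.460
ΔCt(vehicle) = 28.510 − 19.100 = 9.410
ΔCt(ionomycin-treated) = 30.180 − 18.460 = 11.720
ΔΔCt = 11.720 − 9.410 = 2.310
Fold change = 2^(−2.310) = 0.2017

0.202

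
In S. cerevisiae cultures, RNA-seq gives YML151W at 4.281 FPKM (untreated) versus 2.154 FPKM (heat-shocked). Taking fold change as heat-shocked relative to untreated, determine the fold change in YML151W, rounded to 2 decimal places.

Fold change = 2.154 / 4.281 = 0.503
YML151W is downregulated.

0.50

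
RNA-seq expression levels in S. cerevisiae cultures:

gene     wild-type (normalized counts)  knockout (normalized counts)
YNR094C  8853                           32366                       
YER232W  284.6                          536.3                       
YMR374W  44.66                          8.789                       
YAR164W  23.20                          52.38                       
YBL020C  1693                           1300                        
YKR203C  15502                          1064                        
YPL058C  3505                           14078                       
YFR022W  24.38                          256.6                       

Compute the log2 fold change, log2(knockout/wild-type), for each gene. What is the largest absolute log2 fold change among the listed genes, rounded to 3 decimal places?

3.865

log2(32366/8853) = 1.870  (YNR094C)
log2(536.3/284.6) = 0.914  (YER232W)
log2(8.789/44.66) = -2.345  (YMR374W)
log2(52.38/23.20) = 1.175  (YAR164W)
log2(1300/1693) = -0.381  (YBL020C)
log2(1064/15502) = -3.865  (YKR203C)
log2(14078/3505) = 2.006  (YPL058C)
log2(256.6/24.38) = 3.396  (YFR022W)
The largest magnitude belongs to YKR203C.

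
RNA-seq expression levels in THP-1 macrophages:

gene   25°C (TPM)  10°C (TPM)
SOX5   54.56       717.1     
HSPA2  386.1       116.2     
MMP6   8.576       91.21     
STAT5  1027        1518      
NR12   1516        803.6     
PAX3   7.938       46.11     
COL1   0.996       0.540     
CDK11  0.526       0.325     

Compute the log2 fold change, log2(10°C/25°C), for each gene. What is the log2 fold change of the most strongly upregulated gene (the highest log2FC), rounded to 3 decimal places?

3.716

log2(717.1/54.56) = 3.716  (SOX5)
log2(116.2/386.1) = -1.732  (HSPA2)
log2(91.21/8.576) = 3.411  (MMP6)
log2(1518/1027) = 0.564  (STAT5)
log2(803.6/1516) = -0.916  (NR12)
log2(46.11/7.938) = 2.538  (PAX3)
log2(0.540/0.996) = -0.883  (COL1)
log2(0.325/0.526) = -0.695  (CDK11)
SOX5 is most strongly upregulated.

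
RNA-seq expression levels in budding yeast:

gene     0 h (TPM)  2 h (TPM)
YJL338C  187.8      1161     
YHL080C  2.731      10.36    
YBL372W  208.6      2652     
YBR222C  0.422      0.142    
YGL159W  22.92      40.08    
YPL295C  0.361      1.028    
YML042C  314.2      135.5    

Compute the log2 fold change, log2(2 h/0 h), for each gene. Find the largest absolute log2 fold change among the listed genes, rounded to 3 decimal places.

log2(1161/187.8) = 2.628  (YJL338C)
log2(10.36/2.731) = 1.924  (YHL080C)
log2(2652/208.6) = 3.668  (YBL372W)
log2(0.142/0.422) = -1.571  (YBR222C)
log2(40.08/22.92) = 0.806  (YGL159W)
log2(1.028/0.361) = 1.510  (YPL295C)
log2(135.5/314.2) = -1.213  (YML042C)
The largest magnitude belongs to YBL372W.

3.668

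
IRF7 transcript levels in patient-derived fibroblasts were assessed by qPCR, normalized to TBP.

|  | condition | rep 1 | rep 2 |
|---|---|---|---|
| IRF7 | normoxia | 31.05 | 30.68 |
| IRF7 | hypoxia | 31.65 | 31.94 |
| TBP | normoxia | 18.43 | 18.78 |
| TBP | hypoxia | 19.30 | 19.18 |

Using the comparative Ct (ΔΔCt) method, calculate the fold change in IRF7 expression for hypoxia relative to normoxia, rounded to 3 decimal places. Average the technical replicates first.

0.815

Mean Ct: IRF7 normoxia 30.865; IRF7 hypoxia 31.795; TBP normoxia 18.605; TBP hypoxia 19.240
ΔCt(normoxia) = 30.865 − 18.605 = 12.260
ΔCt(hypoxia) = 31.795 − 19.240 = 12.555
ΔΔCt = 12.555 − 12.260 = 0.295
Fold change = 2^(−0.295) = 0.8151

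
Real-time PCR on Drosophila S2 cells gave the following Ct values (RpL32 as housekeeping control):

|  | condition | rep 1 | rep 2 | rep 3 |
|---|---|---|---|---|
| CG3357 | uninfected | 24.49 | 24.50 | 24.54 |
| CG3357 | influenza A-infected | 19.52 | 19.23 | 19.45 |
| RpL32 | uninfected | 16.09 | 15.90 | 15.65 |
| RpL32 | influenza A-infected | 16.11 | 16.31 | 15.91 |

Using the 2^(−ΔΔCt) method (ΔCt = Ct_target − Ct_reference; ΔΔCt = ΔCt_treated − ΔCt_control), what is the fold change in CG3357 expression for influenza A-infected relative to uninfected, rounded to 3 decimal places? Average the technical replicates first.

Mean Ct: CG3357 uninfected 24.510; CG3357 influenza A-infected 19.400; RpL32 uninfected 15.880; RpL32 influenza A-infected 16.110
ΔCt(uninfected) = 24.510 − 15.880 = 8.630
ΔCt(influenza A-infected) = 19.400 − 16.110 = 3.290
ΔΔCt = 3.290 − 8.630 = -5.340
Fold change = 2^(−(-5.340)) = 2^5.340 = 40.5042

40.504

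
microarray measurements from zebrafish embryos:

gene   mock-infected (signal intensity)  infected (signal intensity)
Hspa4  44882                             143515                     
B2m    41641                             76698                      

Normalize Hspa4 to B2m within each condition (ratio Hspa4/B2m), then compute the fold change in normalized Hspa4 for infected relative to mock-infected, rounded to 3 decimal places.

Hspa4/B2m (mock-infected) = 44882 / 41641 = 1.0778
Hspa4/B2m (infected) = 143515 / 76698 = 1.8712
Fold change = 1.8712 / 1.0778 = 1.7360

1.736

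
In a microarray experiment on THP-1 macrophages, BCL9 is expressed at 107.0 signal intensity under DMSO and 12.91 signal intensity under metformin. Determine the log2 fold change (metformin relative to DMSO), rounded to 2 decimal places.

Fold change = 12.91 / 107.0 = 0.1207
log2(0.1207) = -3.051

-3.05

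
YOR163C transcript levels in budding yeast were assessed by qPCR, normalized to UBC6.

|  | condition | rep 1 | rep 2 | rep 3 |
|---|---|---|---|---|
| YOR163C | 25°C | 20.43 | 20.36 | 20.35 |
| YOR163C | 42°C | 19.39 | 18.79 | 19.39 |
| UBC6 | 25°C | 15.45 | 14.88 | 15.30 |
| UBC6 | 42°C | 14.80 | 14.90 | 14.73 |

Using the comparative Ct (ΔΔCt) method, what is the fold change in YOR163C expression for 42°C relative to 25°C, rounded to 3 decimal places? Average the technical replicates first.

1.729

Mean Ct: YOR163C 25°C 20.380; YOR163C 42°C 19.190; UBC6 25°C 15.210; UBC6 42°C 14.810
ΔCt(25°C) = 20.380 − 15.210 = 5.170
ΔCt(42°C) = 19.190 − 14.810 = 4.380
ΔΔCt = 4.380 − 5.170 = -0.790
Fold change = 2^(−(-0.790)) = 2^0.790 = 1.7291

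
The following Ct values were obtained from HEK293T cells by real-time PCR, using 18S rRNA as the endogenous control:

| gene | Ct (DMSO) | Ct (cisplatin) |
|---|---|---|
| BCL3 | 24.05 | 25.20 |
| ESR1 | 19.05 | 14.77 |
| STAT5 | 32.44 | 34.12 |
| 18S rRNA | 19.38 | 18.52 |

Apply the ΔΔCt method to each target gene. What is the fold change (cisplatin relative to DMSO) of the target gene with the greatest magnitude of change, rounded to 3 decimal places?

10.703

BCL3: ΔΔCt = (25.20−18.52) − (24.05−19.38) = 6.68 − 4.67 = 2.01; fold change = 2^-2.01 = 0.248
ESR1: ΔΔCt = (14.77−18.52) − (19.05−19.38) = -3.75 − (-0.33) = -3.42; fold change = 2^3.42 = 10.703
STAT5: ΔΔCt = (34.12−18.52) − (32.44−19.38) = 15.60 − 13.06 = 2.54; fold change = 2^-2.54 = 0.172
ESR1 has the largest |ΔΔCt| = 3.42.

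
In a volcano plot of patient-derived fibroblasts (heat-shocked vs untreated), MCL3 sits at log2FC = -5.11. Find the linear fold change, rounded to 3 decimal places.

0.029

Fold change = 2^(-5.11) = 0.0290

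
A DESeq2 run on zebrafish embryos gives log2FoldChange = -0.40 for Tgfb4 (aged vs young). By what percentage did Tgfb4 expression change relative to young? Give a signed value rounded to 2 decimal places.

Fold change = 2^(-0.40) = 0.7579
Percent change = (FC − 1) × 100% = (0.7579 − 1) × 100 = -24.21%

-24.21%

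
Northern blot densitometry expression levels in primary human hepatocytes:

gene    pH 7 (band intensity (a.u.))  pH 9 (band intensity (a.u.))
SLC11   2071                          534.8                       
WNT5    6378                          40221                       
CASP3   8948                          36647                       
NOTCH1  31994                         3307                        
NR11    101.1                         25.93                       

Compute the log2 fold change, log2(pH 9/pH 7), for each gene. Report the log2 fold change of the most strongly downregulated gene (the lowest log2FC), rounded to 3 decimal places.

log2(534.8/2071) = -1.953  (SLC11)
log2(40221/6378) = 2.657  (WNT5)
log2(36647/8948) = 2.034  (CASP3)
log2(3307/31994) = -3.274  (NOTCH1)
log2(25.93/101.1) = -1.963  (NR11)
NOTCH1 is most strongly downregulated.

-3.274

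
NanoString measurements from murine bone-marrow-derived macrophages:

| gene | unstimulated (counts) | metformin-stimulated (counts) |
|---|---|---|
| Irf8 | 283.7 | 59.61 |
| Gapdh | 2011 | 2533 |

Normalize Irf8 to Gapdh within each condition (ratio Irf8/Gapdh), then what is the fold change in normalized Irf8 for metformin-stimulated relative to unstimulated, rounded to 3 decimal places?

0.167

Irf8/Gapdh (unstimulated) = 283.7 / 2011 = 0.14107
Irf8/Gapdh (metformin-stimulated) = 59.61 / 2533 = 0.023533
Fold change = 0.023533 / 0.14107 = 0.1668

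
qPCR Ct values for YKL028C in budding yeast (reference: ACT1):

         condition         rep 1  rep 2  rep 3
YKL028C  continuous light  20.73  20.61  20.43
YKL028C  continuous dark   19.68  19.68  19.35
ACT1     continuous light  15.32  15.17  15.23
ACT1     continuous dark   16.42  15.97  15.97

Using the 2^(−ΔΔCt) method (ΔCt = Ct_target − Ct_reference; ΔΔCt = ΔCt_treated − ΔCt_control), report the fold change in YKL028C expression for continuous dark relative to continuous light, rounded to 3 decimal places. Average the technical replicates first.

3.732

Mean Ct: YKL028C continuous light 20.590; YKL028C continuous dark 19.570; ACT1 continuous light 15.240; ACT1 continuous dark 16.120
ΔCt(continuous light) = 20.590 − 15.240 = 5.350
ΔCt(continuous dark) = 19.570 − 16.120 = 3.450
ΔΔCt = 3.450 − 5.350 = -1.900
Fold change = 2^(−(-1.900)) = 2^1.900 = 3.7321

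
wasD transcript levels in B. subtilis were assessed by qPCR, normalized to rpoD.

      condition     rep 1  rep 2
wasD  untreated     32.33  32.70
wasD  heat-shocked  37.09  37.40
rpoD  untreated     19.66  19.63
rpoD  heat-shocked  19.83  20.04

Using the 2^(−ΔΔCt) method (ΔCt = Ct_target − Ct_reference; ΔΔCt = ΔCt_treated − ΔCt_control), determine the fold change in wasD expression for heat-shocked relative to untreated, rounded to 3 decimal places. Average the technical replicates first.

0.046

Mean Ct: wasD untreated 32.515; wasD heat-shocked 37.245; rpoD untreated 19.645; rpoD heat-shocked 19.935
ΔCt(untreated) = 32.515 − 19.645 = 12.870
ΔCt(heat-shocked) = 37.245 − 19.935 = 17.310
ΔΔCt = 17.310 − 12.870 = 4.440
Fold change = 2^(−4.440) = 0.0461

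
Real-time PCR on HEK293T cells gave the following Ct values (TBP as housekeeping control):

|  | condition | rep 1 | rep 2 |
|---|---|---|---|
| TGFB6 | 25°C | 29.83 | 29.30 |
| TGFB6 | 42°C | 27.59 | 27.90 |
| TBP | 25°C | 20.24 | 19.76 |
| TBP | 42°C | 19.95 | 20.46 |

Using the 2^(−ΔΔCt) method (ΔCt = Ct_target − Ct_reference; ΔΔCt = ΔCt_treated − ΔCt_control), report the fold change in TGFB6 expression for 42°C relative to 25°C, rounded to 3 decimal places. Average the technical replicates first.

4.070

Mean Ct: TGFB6 25°C 29.565; TGFB6 42°C 27.745; TBP 25°C 20.000; TBP 42°C 20.205
ΔCt(25°C) = 29.565 − 20.000 = 9.565
ΔCt(42°C) = 27.745 − 20.205 = 7.540
ΔΔCt = 7.540 − 9.565 = -2.025
Fold change = 2^(−(-2.025)) = 2^2.025 = 4.0699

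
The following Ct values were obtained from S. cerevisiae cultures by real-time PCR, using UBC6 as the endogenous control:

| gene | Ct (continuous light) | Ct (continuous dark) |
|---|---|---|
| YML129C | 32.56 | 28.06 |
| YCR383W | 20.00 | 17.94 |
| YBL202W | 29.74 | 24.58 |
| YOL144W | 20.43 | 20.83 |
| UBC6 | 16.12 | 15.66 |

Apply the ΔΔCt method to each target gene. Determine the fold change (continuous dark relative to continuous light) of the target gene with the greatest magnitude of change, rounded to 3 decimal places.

25.992

YML129C: ΔΔCt = (28.06−15.66) − (32.56−16.12) = 12.40 − 16.44 = -4.04; fold change = 2^4.04 = 16.450
YCR383W: ΔΔCt = (17.94−15.66) − (20.00−16.12) = 2.28 − 3.88 = -1.60; fold change = 2^1.60 = 3.031
YBL202W: ΔΔCt = (24.58−15.66) − (29.74−16.12) = 8.92 − 13.62 = -4.70; fold change = 2^4.70 = 25.992
YOL144W: ΔΔCt = (20.83−15.66) − (20.43−16.12) = 5.17 − 4.31 = 0.86; fold change = 2^-0.86 = 0.551
YBL202W has the largest |ΔΔCt| = 4.70.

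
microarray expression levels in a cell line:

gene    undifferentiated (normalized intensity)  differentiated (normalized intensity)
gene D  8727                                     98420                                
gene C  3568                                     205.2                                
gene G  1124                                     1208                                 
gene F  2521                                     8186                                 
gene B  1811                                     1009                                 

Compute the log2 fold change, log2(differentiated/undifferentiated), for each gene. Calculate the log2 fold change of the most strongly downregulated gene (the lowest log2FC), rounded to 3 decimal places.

-4.120

log2(98420/8727) = 3.495  (gene D)
log2(205.2/3568) = -4.120  (gene C)
log2(1208/1124) = 0.104  (gene G)
log2(8186/2521) = 1.699  (gene F)
log2(1009/1811) = -0.844  (gene B)
gene C is most strongly downregulated.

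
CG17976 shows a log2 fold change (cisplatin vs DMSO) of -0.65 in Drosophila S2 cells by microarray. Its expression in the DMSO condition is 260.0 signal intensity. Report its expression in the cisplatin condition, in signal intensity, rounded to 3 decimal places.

165.693

Fold change = 2^(-0.65) = 0.6373
cisplatin expression = 260.0 × 0.6373 = 165.693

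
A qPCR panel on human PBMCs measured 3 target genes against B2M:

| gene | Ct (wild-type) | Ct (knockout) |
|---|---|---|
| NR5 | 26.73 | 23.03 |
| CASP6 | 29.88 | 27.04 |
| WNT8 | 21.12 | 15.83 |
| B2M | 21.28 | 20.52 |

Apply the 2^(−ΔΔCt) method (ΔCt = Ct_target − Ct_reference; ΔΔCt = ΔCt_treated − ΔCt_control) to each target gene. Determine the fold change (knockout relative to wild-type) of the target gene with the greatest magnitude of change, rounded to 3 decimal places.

23.103

NR5: ΔΔCt = (23.03−20.52) − (26.73−21.28) = 2.51 − 5.45 = -2.94; fold change = 2^2.94 = 7.674
CASP6: ΔΔCt = (27.04−20.52) − (29.88−21.28) = 6.52 − 8.60 = -2.08; fold change = 2^2.08 = 4.228
WNT8: ΔΔCt = (15.83−20.52) − (21.12−21.28) = -4.69 − (-0.16) = -4.53; fold change = 2^4.53 = 23.103
WNT8 has the largest |ΔΔCt| = 4.53.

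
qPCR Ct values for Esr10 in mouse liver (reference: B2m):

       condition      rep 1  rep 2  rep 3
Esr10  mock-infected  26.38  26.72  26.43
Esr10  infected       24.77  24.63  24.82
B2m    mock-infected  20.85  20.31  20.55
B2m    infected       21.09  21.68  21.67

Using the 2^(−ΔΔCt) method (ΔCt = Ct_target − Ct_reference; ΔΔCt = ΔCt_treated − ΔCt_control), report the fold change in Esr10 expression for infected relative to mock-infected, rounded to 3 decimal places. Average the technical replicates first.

6.409

Mean Ct: Esr10 mock-infected 26.510; Esr10 infected 24.740; B2m mock-infected 20.570; B2m infected 21.480
ΔCt(mock-infected) = 26.510 − 20.570 = 5.940
ΔCt(infected) = 24.740 − 21.480 = 3.260
ΔΔCt = 3.260 − 5.940 = -2.680
Fold change = 2^(−(-2.680)) = 2^2.680 = 6.4086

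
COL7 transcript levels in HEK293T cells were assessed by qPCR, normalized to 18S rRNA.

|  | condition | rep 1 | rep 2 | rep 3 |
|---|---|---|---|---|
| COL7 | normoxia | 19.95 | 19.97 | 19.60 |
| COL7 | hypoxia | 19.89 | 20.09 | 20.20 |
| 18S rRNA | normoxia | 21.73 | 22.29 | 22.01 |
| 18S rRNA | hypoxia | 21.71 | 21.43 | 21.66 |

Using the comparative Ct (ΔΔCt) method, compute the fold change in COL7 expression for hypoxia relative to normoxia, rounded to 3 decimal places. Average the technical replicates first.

Mean Ct: COL7 normoxia 19.840; COL7 hypoxia 20.060; 18S rRNA normoxia 22.010; 18S rRNA hypoxia 21.600
ΔCt(normoxia) = 19.840 − 22.010 = -2.170
ΔCt(hypoxia) = 20.060 − 21.600 = -1.540
ΔΔCt = -1.540 − (-2.170) = 0.630
Fold change = 2^(−0.630) = 0.6462

0.646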